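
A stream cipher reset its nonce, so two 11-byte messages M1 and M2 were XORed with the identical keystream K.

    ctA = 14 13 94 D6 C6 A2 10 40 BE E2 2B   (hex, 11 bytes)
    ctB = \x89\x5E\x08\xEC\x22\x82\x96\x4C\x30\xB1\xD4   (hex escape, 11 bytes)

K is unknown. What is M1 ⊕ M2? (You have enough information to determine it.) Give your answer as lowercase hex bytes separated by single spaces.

9d 4d 9c 3a e4 20 86 0c 8e 53 ff

ctA ⊕ ctB = (M1 ⊕ K) ⊕ (M2 ⊕ K) = M1 ⊕ M2 — the shared key cancels under XOR.
byte 0: 14 ^ 89 = 9d
byte 1: 13 ^ 5e = 4d
byte 2: 94 ^ 08 = 9c
byte 3: d6 ^ ec = 3a
byte 4: c6 ^ 22 = e4
byte 5: a2 ^ 82 = 20
byte 6: 10 ^ 96 = 86
byte 7: 40 ^ 4c = 0c
byte 8: be ^ 30 = 8e
byte 9: e2 ^ b1 = 53
byte 10: 2b ^ d4 = ff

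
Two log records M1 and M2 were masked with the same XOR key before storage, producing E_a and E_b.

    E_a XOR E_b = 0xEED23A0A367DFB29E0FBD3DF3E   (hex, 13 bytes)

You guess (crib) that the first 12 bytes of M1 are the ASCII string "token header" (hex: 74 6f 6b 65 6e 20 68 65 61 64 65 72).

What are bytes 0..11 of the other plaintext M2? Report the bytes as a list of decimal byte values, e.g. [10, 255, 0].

[154, 189, 81, 111, 88, 93, 147, 76, 129, 159, 182, 173]

Since E_a ⊕ E_b = M1 ⊕ M2, XORing with the guessed M1 bytes yields the corresponding M2 bytes: M2 = (E_a ⊕ E_b) ⊕ M1.
ee xor 74 = 9a
d2 xor 6f = bd
3a xor 6b = 51
0a xor 65 = 6f
36 xor 6e = 58
7d xor 20 = 5d
fb xor 68 = 93
29 xor 65 = 4c
e0 xor 61 = 81
fb xor 64 = 9f
d3 xor 65 = b6
df xor 72 = ad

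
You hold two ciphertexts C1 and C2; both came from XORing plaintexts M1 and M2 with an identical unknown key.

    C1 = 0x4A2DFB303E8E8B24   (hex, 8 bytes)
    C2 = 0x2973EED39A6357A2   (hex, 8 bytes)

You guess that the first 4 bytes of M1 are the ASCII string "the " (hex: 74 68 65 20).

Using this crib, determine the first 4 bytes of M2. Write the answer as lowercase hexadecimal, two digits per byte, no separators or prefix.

First, C1 ⊕ C2 = (M1 ⊕ K) ⊕ (M2 ⊕ K) = M1 ⊕ M2, so the key drops out. Then M2 = (M1 ⊕ M2) ⊕ M1 over the first 4 bytes.
byte 0: (4a ^ 29) ^ 74 = 63 ^ 74 = 17
byte 1: (2d ^ 73) ^ 68 = 5e ^ 68 = 36
byte 2: (fb ^ ee) ^ 65 = 15 ^ 65 = 70
byte 3: (30 ^ d3) ^ 20 = e3 ^ 20 = c3

173670c3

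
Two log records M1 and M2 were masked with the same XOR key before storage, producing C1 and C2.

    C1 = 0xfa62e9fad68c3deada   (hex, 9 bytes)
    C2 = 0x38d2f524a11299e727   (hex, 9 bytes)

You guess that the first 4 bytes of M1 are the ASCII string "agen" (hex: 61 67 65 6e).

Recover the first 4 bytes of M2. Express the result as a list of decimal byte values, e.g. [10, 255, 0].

[163, 215, 121, 176]

First, C1 ⊕ C2 = (M1 ⊕ K) ⊕ (M2 ⊕ K) = M1 ⊕ M2, so the key drops out. Then M2 = (M1 ⊕ M2) ⊕ M1 over the first 4 bytes.
byte 0: (fa xor 38) xor 61 = c2 xor 61 = a3
byte 1: (62 xor d2) xor 67 = b0 xor 67 = d7
byte 2: (e9 xor f5) xor 65 = 1c xor 65 = 79
byte 3: (fa xor 24) xor 6e = de xor 6e = b0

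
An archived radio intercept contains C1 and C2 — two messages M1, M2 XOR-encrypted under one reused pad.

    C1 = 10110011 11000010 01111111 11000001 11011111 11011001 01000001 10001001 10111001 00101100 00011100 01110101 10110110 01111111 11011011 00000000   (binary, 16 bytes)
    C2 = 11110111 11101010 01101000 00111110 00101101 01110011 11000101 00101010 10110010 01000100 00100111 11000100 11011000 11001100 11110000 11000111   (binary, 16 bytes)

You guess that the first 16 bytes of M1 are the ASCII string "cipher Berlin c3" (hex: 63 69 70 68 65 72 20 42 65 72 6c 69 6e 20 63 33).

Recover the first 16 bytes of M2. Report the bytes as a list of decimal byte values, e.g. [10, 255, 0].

[39, 65, 103, 151, 151, 216, 164, 225, 110, 26, 87, 216, 0, 147, 72, 244]

First, C1 ⊕ C2 = (M1 ⊕ K) ⊕ (M2 ⊕ K) = M1 ⊕ M2, so the key drops out. Then M2 = (M1 ⊕ M2) ⊕ M1 over the first 16 bytes.
byte 0: (b3 xor f7) xor 63 = 44 xor 63 = 27
byte 1: (c2 xor ea) xor 69 = 28 xor 69 = 41
byte 2: (7f xor 68) xor 70 = 17 xor 70 = 67
byte 3: (c1 xor 3e) xor 68 = ff xor 68 = 97
byte 4: (df xor 2d) xor 65 = f2 xor 65 = 97
byte 5: (d9 xor 73) xor 72 = aa xor 72 = d8
byte 6: (41 xor c5) xor 20 = 84 xor 20 = a4
byte 7: (89 xor 2a) xor 42 = a3 xor 42 = e1
byte 8: (b9 xor b2) xor 65 = 0b xor 65 = 6e
byte 9: (2c xor 44) xor 72 = 68 xor 72 = 1a
byte 10: (1c xor 27) xor 6c = 3b xor 6c = 57
byte 11: (75 xor c4) xor 69 = b1 xor 69 = d8
byte 12: (b6 xor d8) xor 6e = 6e xor 6e = 00
byte 13: (7f xor cc) xor 20 = b3 xor 20 = 93
byte 14: (db xor f0) xor 63 = 2b xor 63 = 48
byte 15: (00 xor c7) xor 33 = c7 xor 33 = f4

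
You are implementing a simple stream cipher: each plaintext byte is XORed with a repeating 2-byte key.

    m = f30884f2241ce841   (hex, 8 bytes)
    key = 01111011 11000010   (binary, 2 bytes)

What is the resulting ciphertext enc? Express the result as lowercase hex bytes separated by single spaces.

The 2-byte key repeats, so the effective keystream is 7b c2 7b c2 7b c2 7b c2.
byte 0: f3 xor 7b = 88
byte 1: 08 xor c2 = ca
byte 2: 84 xor 7b = ff
byte 3: f2 xor c2 = 30
byte 4: 24 xor 7b = 5f
byte 5: 1c xor c2 = de
byte 6: e8 xor 7b = 93
byte 7: 41 xor c2 = 83

88 ca ff 30 5f de 93 83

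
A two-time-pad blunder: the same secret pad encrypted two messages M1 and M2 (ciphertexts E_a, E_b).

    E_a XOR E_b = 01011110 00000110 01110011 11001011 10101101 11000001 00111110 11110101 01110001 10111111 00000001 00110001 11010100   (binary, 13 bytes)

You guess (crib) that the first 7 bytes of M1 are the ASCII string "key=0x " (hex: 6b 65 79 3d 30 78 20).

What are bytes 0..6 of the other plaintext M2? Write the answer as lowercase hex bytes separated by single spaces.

35 63 0a f6 9d b9 1e

Since E_a ⊕ E_b = M1 ⊕ M2, XORing with the guessed M1 bytes yields the corresponding M2 bytes: M2 = (E_a ⊕ E_b) ⊕ M1.
byte 0: 5e XOR 6b = 35
byte 1: 06 XOR 65 = 63
byte 2: 73 XOR 79 = 0a
byte 3: cb XOR 3d = f6
byte 4: ad XOR 30 = 9d
byte 5: c1 XOR 78 = b9
byte 6: 3e XOR 20 = 1e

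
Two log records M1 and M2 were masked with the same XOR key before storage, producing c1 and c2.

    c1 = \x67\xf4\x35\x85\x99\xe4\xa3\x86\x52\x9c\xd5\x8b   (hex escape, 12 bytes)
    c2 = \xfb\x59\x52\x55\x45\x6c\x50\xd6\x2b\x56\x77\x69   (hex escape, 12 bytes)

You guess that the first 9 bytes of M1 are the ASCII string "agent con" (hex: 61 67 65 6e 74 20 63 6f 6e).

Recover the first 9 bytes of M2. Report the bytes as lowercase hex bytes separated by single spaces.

fd ca 02 be a8 a8 90 3f 17

First, c1 ⊕ c2 = (M1 ⊕ K) ⊕ (M2 ⊕ K) = M1 ⊕ M2, so the key drops out. Then M2 = (M1 ⊕ M2) ⊕ M1 over the first 9 bytes.
byte 0: (67 XOR fb) XOR 61 = 9c XOR 61 = fd
byte 1: (f4 XOR 59) XOR 67 = ad XOR 67 = ca
byte 2: (35 XOR 52) XOR 65 = 67 XOR 65 = 02
byte 3: (85 XOR 55) XOR 6e = d0 XOR 6e = be
byte 4: (99 XOR 45) XOR 74 = dc XOR 74 = a8
byte 5: (e4 XOR 6c) XOR 20 = 88 XOR 20 = a8
byte 6: (a3 XOR 50) XOR 63 = f3 XOR 63 = 90
byte 7: (86 XOR d6) XOR 6f = 50 XOR 6f = 3f
byte 8: (52 XOR 2b) XOR 6e = 79 XOR 6e = 17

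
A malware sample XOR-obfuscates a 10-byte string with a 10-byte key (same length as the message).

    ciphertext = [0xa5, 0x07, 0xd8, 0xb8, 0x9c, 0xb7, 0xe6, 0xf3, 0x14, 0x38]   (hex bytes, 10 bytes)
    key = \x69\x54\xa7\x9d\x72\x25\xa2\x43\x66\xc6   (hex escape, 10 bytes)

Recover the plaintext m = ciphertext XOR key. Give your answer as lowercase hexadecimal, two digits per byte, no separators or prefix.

byte 0: 10100101 XOR 01101001 = 11001100
byte 1: 00000111 XOR 01010100 = 01010011
byte 2: 11011000 XOR 10100111 = 01111111
byte 3: 10111000 XOR 10011101 = 00100101
byte 4: 10011100 XOR 01110010 = 11101110
byte 5: 10110111 XOR 00100101 = 10010010
byte 6: 11100110 XOR 10100010 = 01000100
byte 7: 11110011 XOR 01000011 = 10110000
byte 8: 00010100 XOR 01100110 = 01110010
byte 9: 00111000 XOR 11000110 = 11111110

cc537f25ee9244b072fe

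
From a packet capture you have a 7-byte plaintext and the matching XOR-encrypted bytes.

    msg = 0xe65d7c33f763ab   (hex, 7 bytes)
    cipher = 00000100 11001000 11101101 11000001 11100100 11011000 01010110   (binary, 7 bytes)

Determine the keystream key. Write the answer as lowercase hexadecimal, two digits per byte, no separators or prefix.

e29591f213bbfd

Since cipher = msg ⊕ key, XORing both sides with msg gives key = msg ⊕ cipher.
byte 0: e6 XOR 04 = e2
byte 1: 5d XOR c8 = 95
byte 2: 7c XOR ed = 91
byte 3: 33 XOR c1 = f2
byte 4: f7 XOR e4 = 13
byte 5: 63 XOR d8 = bb
byte 6: ab XOR 56 = fd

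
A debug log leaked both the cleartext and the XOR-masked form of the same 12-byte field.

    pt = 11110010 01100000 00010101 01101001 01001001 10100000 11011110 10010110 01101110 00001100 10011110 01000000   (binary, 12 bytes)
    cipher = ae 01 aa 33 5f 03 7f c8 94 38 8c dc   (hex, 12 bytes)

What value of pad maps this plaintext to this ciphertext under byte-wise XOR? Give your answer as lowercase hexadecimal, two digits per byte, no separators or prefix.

5c61bf5a16a3a15efa34129c

Since cipher = pt ⊕ pad, XORing both sides with pt gives pad = pt ⊕ cipher.
byte 0: f2 ⊕ ae = 5c
byte 1: 60 ⊕ 01 = 61
byte 2: 15 ⊕ aa = bf
byte 3: 69 ⊕ 33 = 5a
byte 4: 49 ⊕ 5f = 16
byte 5: a0 ⊕ 03 = a3
byte 6: de ⊕ 7f = a1
byte 7: 96 ⊕ c8 = 5e
byte 8: 6e ⊕ 94 = fa
byte 9: 0c ⊕ 38 = 34
byte 10: 9e ⊕ 8c = 12
byte 11: 40 ⊕ dc = 9c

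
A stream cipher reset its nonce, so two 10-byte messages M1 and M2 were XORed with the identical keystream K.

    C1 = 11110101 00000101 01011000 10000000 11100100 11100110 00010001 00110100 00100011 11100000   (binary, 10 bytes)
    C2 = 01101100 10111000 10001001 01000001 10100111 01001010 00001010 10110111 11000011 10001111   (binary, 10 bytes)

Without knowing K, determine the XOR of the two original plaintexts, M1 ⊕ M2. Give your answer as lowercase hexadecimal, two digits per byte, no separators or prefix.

99bdd1c143ac1b83e06f

C1 ⊕ C2 = (M1 ⊕ K) ⊕ (M2 ⊕ K) = M1 ⊕ M2 — the shared key cancels under XOR.
byte 0: f5 XOR 6c = 99
byte 1: 05 XOR b8 = bd
byte 2: 58 XOR 89 = d1
byte 3: 80 XOR 41 = c1
byte 4: e4 XOR a7 = 43
byte 5: e6 XOR 4a = ac
byte 6: 11 XOR 0a = 1b
byte 7: 34 XOR b7 = 83
byte 8: 23 XOR c3 = e0
byte 9: e0 XOR 8f = 6f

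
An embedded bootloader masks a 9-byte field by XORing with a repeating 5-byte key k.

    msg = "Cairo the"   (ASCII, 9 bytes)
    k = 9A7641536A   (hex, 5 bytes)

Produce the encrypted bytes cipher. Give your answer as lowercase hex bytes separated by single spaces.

The 5-byte key repeats, so the effective keystream is 9a 76 41 53 6a 9a 76 41 53.
byte 0: 01000011 XOR 10011010 = 11011001
byte 1: 01100001 XOR 01110110 = 00010111
byte 2: 01101001 XOR 01000001 = 00101000
byte 3: 01110010 XOR 01010011 = 00100001
byte 4: 01101111 XOR 01101010 = 00000101
byte 5: 00100000 XOR 10011010 = 10111010
byte 6: 01110100 XOR 01110110 = 00000010
byte 7: 01101000 XOR 01000001 = 00101001
byte 8: 01100101 XOR 01010011 = 00110110

d9 17 28 21 05 ba 02 29 36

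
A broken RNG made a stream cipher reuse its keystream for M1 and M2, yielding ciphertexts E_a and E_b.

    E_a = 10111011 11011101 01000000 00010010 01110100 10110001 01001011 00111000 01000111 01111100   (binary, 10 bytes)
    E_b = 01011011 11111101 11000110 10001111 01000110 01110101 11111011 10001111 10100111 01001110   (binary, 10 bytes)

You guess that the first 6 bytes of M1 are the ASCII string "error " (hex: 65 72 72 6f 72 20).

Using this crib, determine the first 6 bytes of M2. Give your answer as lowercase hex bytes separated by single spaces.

85 52 f4 f2 40 e4

First, E_a ⊕ E_b = (M1 ⊕ K) ⊕ (M2 ⊕ K) = M1 ⊕ M2, so the key drops out. Then M2 = (M1 ⊕ M2) ⊕ M1 over the first 6 bytes.
byte 0: (bb xor 5b) xor 65 = e0 xor 65 = 85
byte 1: (dd xor fd) xor 72 = 20 xor 72 = 52
byte 2: (40 xor c6) xor 72 = 86 xor 72 = f4
byte 3: (12 xor 8f) xor 6f = 9d xor 6f = f2
byte 4: (74 xor 46) xor 72 = 32 xor 72 = 40
byte 5: (b1 xor 75) xor 20 = c4 xor 20 = e4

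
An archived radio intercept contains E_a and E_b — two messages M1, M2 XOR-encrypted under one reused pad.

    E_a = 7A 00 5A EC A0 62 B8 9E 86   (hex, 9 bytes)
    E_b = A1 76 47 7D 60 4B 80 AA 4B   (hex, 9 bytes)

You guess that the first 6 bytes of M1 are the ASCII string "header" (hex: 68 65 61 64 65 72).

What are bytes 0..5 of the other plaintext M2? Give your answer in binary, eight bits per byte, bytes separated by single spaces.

10110011 00010011 01111100 11110101 10100101 01011011

First, E_a ⊕ E_b = (M1 ⊕ K) ⊕ (M2 ⊕ K) = M1 ⊕ M2, so the key drops out. Then M2 = (M1 ⊕ M2) ⊕ M1 over the first 6 bytes.
byte 0: (7a xor a1) xor 68 = db xor 68 = b3
byte 1: (00 xor 76) xor 65 = 76 xor 65 = 13
byte 2: (5a xor 47) xor 61 = 1d xor 61 = 7c
byte 3: (ec xor 7d) xor 64 = 91 xor 64 = f5
byte 4: (a0 xor 60) xor 65 = c0 xor 65 = a5
byte 5: (62 xor 4b) xor 72 = 29 xor 72 = 5b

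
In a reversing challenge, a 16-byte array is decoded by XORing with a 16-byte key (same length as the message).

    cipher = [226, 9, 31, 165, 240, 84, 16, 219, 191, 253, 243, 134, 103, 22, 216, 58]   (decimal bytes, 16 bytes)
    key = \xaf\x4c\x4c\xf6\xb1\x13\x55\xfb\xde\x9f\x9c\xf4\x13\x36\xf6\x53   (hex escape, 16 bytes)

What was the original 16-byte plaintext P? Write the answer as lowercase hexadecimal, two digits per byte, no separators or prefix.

4d4553534147452061626f7274202e69

byte 0: 11100010 ^ 10101111 = 01001101
byte 1: 00001001 ^ 01001100 = 01000101
byte 2: 00011111 ^ 01001100 = 01010011
byte 3: 10100101 ^ 11110110 = 01010011
byte 4: 11110000 ^ 10110001 = 01000001
byte 5: 01010100 ^ 00010011 = 01000111
byte 6: 00010000 ^ 01010101 = 01000101
byte 7: 11011011 ^ 11111011 = 00100000
byte 8: 10111111 ^ 11011110 = 01100001
byte 9: 11111101 ^ 10011111 = 01100010
byte 10: 11110011 ^ 10011100 = 01101111
byte 11: 10000110 ^ 11110100 = 01110010
byte 12: 01100111 ^ 00010011 = 01110100
byte 13: 00010110 ^ 00110110 = 00100000
byte 14: 11011000 ^ 11110110 = 00101110
byte 15: 00111010 ^ 01010011 = 01101001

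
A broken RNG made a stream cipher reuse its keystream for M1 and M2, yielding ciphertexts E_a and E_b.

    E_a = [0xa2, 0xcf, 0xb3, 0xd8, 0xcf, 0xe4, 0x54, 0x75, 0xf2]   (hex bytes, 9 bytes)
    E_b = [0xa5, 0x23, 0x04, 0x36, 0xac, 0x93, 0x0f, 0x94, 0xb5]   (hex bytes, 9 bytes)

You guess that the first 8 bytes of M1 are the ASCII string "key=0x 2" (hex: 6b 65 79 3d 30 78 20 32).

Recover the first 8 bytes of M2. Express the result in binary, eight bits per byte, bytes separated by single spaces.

01101100 10001001 11001110 11010011 01010011 00001111 01111011 11010011

First, E_a ⊕ E_b = (M1 ⊕ K) ⊕ (M2 ⊕ K) = M1 ⊕ M2, so the key drops out. Then M2 = (M1 ⊕ M2) ⊕ M1 over the first 8 bytes.
byte 0: (a2 ^ a5) ^ 6b = 07 ^ 6b = 6c
byte 1: (cf ^ 23) ^ 65 = ec ^ 65 = 89
byte 2: (b3 ^ 04) ^ 79 = b7 ^ 79 = ce
byte 3: (d8 ^ 36) ^ 3d = ee ^ 3d = d3
byte 4: (cf ^ ac) ^ 30 = 63 ^ 30 = 53
byte 5: (e4 ^ 93) ^ 78 = 77 ^ 78 = 0f
byte 6: (54 ^ 0f) ^ 20 = 5b ^ 20 = 7b
byte 7: (75 ^ 94) ^ 32 = e1 ^ 32 = d3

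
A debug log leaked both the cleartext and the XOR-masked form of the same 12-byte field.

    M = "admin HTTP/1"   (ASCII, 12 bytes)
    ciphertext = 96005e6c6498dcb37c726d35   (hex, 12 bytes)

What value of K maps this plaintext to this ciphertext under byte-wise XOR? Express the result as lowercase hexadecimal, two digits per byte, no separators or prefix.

Since ciphertext = M ⊕ K, XORing both sides with M gives K = M ⊕ ciphertext.
 97 xor 150 = 247
100 xor   0 = 100
109 xor  94 =  51
105 xor 108 =   5
110 xor 100 =  10
 32 xor 152 = 184
 72 xor 220 = 148
 84 xor 179 = 231
 84 xor 124 =  40
 80 xor 114 =  34
 47 xor 109 =  66
 49 xor  53 =   4

f76433050ab894e728224204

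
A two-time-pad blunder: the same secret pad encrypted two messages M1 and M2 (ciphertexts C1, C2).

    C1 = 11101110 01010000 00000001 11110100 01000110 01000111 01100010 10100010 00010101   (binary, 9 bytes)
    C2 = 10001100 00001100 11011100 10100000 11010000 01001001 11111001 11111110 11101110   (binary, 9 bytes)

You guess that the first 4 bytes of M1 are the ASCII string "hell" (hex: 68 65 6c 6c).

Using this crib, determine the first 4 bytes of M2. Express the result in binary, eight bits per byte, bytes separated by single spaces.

00001010 00111001 10110001 00111000

First, C1 ⊕ C2 = (M1 ⊕ K) ⊕ (M2 ⊕ K) = M1 ⊕ M2, so the key drops out. Then M2 = (M1 ⊕ M2) ⊕ M1 over the first 4 bytes.
byte 0: (ee ⊕ 8c) ⊕ 68 = 62 ⊕ 68 = 0a
byte 1: (50 ⊕ 0c) ⊕ 65 = 5c ⊕ 65 = 39
byte 2: (01 ⊕ dc) ⊕ 6c = dd ⊕ 6c = b1
byte 3: (f4 ⊕ a0) ⊕ 6c = 54 ⊕ 6c = 38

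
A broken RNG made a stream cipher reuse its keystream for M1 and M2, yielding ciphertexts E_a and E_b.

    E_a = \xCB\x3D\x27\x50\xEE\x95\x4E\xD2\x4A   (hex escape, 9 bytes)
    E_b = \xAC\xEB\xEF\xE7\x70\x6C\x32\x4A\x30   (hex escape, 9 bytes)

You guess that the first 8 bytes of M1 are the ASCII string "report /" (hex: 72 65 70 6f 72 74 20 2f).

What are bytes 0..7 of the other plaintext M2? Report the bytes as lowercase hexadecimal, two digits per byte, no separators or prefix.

15b3b8d8ec8d5cb7

First, E_a ⊕ E_b = (M1 ⊕ K) ⊕ (M2 ⊕ K) = M1 ⊕ M2, so the key drops out. Then M2 = (M1 ⊕ M2) ⊕ M1 over the first 8 bytes.
byte 0: (cb ^ ac) ^ 72 = 67 ^ 72 = 15
byte 1: (3d ^ eb) ^ 65 = d6 ^ 65 = b3
byte 2: (27 ^ ef) ^ 70 = c8 ^ 70 = b8
byte 3: (50 ^ e7) ^ 6f = b7 ^ 6f = d8
byte 4: (ee ^ 70) ^ 72 = 9e ^ 72 = ec
byte 5: (95 ^ 6c) ^ 74 = f9 ^ 74 = 8d
byte 6: (4e ^ 32) ^ 20 = 7c ^ 20 = 5c
byte 7: (d2 ^ 4a) ^ 2f = 98 ^ 2f = b7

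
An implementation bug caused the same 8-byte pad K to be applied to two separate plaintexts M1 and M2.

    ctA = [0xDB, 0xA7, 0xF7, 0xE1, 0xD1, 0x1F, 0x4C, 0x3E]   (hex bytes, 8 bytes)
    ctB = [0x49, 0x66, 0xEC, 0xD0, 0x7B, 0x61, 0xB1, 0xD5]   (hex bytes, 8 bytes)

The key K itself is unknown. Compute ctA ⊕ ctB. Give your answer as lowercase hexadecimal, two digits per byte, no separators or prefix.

92c11b31aa7efdeb

ctA ⊕ ctB = (M1 ⊕ K) ⊕ (M2 ⊕ K) = M1 ⊕ M2 — the shared key cancels under XOR.
byte 0: db xor 49 = 92
byte 1: a7 xor 66 = c1
byte 2: f7 xor ec = 1b
byte 3: e1 xor d0 = 31
byte 4: d1 xor 7b = aa
byte 5: 1f xor 61 = 7e
byte 6: 4c xor b1 = fd
byte 7: 3e xor d5 = eb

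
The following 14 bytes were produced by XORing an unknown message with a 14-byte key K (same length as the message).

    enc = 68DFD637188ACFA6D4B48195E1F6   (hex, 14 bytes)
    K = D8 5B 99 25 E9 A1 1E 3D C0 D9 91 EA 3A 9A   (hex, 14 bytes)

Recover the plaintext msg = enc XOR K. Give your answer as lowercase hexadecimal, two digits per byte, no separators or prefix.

XOR is its own inverse, so applying the key byte-wise gives the result directly.
byte 0: 68 ^ d8 = b0
byte 1: df ^ 5b = 84
byte 2: d6 ^ 99 = 4f
byte 3: 37 ^ 25 = 12
byte 4: 18 ^ e9 = f1
byte 5: 8a ^ a1 = 2b
byte 6: cf ^ 1e = d1
byte 7: a6 ^ 3d = 9b
byte 8: d4 ^ c0 = 14
byte 9: b4 ^ d9 = 6d
byte 10: 81 ^ 91 = 10
byte 11: 95 ^ ea = 7f
byte 12: e1 ^ 3a = db
byte 13: f6 ^ 9a = 6c

b0844f12f12bd19b146d107fdb6c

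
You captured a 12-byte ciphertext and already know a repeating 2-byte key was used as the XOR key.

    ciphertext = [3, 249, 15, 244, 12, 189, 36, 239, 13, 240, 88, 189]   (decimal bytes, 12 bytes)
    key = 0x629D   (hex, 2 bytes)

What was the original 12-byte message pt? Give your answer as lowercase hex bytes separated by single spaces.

The 2-byte key repeats, so the effective keystream is 62 9d 62 9d 62 9d 62 9d 62 9d 62 9d.
byte 0:   3 xor  98 =  97
byte 1: 249 xor 157 = 100
byte 2:  15 xor  98 = 109
byte 3: 244 xor 157 = 105
byte 4:  12 xor  98 = 110
byte 5: 189 xor 157 =  32
byte 6:  36 xor  98 =  70
byte 7: 239 xor 157 = 114
byte 8:  13 xor  98 = 111
byte 9: 240 xor 157 = 109
byte 10:  88 xor  98 =  58
byte 11: 189 xor 157 =  32

61 64 6d 69 6e 20 46 72 6f 6d 3a 20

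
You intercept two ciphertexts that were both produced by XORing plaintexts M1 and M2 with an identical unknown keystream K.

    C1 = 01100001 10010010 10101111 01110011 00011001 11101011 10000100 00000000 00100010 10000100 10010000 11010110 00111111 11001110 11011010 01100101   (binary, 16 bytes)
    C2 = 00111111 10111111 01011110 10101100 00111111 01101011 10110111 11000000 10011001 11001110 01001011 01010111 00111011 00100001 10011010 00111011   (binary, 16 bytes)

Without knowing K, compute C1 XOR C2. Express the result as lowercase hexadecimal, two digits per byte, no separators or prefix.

5e2df1df268033c0bb4adb8104ef405e

C1 ⊕ C2 = (M1 ⊕ K) ⊕ (M2 ⊕ K) = M1 ⊕ M2 — the shared key cancels under XOR.
byte 0: 61 xor 3f = 5e
byte 1: 92 xor bf = 2d
byte 2: af xor 5e = f1
byte 3: 73 xor ac = df
byte 4: 19 xor 3f = 26
byte 5: eb xor 6b = 80
byte 6: 84 xor b7 = 33
byte 7: 00 xor c0 = c0
byte 8: 22 xor 99 = bb
byte 9: 84 xor ce = 4a
byte 10: 90 xor 4b = db
byte 11: d6 xor 57 = 81
byte 12: 3f xor 3b = 04
byte 13: ce xor 21 = ef
byte 14: da xor 9a = 40
byte 15: 65 xor 3b = 5e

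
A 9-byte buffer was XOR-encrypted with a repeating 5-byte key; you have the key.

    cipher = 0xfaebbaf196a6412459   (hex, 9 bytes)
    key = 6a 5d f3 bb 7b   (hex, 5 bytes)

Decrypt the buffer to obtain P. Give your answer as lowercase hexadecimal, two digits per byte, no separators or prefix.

The 5-byte key repeats, so the effective keystream is 6a 5d f3 bb 7b 6a 5d f3 bb.
byte 0: fa ⊕ 6a = 90
byte 1: eb ⊕ 5d = b6
byte 2: ba ⊕ f3 = 49
byte 3: f1 ⊕ bb = 4a
byte 4: 96 ⊕ 7b = ed
byte 5: a6 ⊕ 6a = cc
byte 6: 41 ⊕ 5d = 1c
byte 7: 24 ⊕ f3 = d7
byte 8: 59 ⊕ bb = e2

90b6494aedcc1cd7e2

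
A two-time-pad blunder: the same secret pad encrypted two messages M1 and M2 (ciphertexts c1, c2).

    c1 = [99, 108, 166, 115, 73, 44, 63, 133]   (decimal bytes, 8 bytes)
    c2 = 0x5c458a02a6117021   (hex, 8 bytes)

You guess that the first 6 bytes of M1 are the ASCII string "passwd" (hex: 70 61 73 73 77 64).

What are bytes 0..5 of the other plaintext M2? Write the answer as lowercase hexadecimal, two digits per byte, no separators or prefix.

4f485f029859

First, c1 ⊕ c2 = (M1 ⊕ K) ⊕ (M2 ⊕ K) = M1 ⊕ M2, so the key drops out. Then M2 = (M1 ⊕ M2) ⊕ M1 over the first 6 bytes.
byte 0: (63 XOR 5c) XOR 70 = 3f XOR 70 = 4f
byte 1: (6c XOR 45) XOR 61 = 29 XOR 61 = 48
byte 2: (a6 XOR 8a) XOR 73 = 2c XOR 73 = 5f
byte 3: (73 XOR 02) XOR 73 = 71 XOR 73 = 02
byte 4: (49 XOR a6) XOR 77 = ef XOR 77 = 98
byte 5: (2c XOR 11) XOR 64 = 3d XOR 64 = 59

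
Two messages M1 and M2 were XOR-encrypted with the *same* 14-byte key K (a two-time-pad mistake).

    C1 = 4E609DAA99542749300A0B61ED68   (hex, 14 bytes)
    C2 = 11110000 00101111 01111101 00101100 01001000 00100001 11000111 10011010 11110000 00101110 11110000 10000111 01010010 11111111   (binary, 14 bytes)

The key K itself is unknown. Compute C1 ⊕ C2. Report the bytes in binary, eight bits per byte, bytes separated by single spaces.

10111110 01001111 11100000 10000110 11010001 01110101 11100000 11010011 11000000 00100100 11111011 11100110 10111111 10010111

C1 ⊕ C2 = (M1 ⊕ K) ⊕ (M2 ⊕ K) = M1 ⊕ M2 — the shared key cancels under XOR.
01001110 ^ 11110000 = 10111110
01100000 ^ 00101111 = 01001111
10011101 ^ 01111101 = 11100000
10101010 ^ 00101100 = 10000110
10011001 ^ 01001000 = 11010001
01010100 ^ 00100001 = 01110101
00100111 ^ 11000111 = 11100000
01001001 ^ 10011010 = 11010011
00110000 ^ 11110000 = 11000000
00001010 ^ 00101110 = 00100100
00001011 ^ 11110000 = 11111011
01100001 ^ 10000111 = 11100110
11101101 ^ 01010010 = 10111111
01101000 ^ 11111111 = 10010111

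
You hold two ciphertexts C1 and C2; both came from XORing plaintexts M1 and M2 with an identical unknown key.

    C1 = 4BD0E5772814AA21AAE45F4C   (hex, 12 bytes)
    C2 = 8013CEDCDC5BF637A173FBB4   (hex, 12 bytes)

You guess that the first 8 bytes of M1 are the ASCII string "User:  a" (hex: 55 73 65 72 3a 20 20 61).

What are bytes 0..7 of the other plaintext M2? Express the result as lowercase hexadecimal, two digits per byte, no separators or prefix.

First, C1 ⊕ C2 = (M1 ⊕ K) ⊕ (M2 ⊕ K) = M1 ⊕ M2, so the key drops out. Then M2 = (M1 ⊕ M2) ⊕ M1 over the first 8 bytes.
byte 0: (4b ⊕ 80) ⊕ 55 = cb ⊕ 55 = 9e
byte 1: (d0 ⊕ 13) ⊕ 73 = c3 ⊕ 73 = b0
byte 2: (e5 ⊕ ce) ⊕ 65 = 2b ⊕ 65 = 4e
byte 3: (77 ⊕ dc) ⊕ 72 = ab ⊕ 72 = d9
byte 4: (28 ⊕ dc) ⊕ 3a = f4 ⊕ 3a = ce
byte 5: (14 ⊕ 5b) ⊕ 20 = 4f ⊕ 20 = 6f
byte 6: (aa ⊕ f6) ⊕ 20 = 5c ⊕ 20 = 7c
byte 7: (21 ⊕ 37) ⊕ 61 = 16 ⊕ 61 = 77

9eb04ed9ce6f7c77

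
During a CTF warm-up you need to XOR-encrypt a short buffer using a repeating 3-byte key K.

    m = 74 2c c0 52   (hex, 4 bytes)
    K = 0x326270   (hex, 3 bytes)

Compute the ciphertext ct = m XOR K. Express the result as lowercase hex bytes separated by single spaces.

46 4e b0 60

The 3-byte key repeats, so the effective keystream is 32 62 70 32.
byte 0: 74 ^ 32 = 46
byte 1: 2c ^ 62 = 4e
byte 2: c0 ^ 70 = b0
byte 3: 52 ^ 32 = 60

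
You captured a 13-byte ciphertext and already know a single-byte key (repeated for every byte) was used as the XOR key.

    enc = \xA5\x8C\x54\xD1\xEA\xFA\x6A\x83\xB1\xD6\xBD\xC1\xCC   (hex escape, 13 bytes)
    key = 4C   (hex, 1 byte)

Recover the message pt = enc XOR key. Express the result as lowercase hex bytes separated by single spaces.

The 1-byte key repeats, so the effective keystream is 4c 4c 4c 4c 4c 4c 4c 4c 4c 4c 4c 4c 4c.
byte 0: a5 ⊕ 4c = e9
byte 1: 8c ⊕ 4c = c0
byte 2: 54 ⊕ 4c = 18
byte 3: d1 ⊕ 4c = 9d
byte 4: ea ⊕ 4c = a6
byte 5: fa ⊕ 4c = b6
byte 6: 6a ⊕ 4c = 26
byte 7: 83 ⊕ 4c = cf
byte 8: b1 ⊕ 4c = fd
byte 9: d6 ⊕ 4c = 9a
byte 10: bd ⊕ 4c = f1
byte 11: c1 ⊕ 4c = 8d
byte 12: cc ⊕ 4c = 80

e9 c0 18 9d a6 b6 26 cf fd 9a f1 8d 80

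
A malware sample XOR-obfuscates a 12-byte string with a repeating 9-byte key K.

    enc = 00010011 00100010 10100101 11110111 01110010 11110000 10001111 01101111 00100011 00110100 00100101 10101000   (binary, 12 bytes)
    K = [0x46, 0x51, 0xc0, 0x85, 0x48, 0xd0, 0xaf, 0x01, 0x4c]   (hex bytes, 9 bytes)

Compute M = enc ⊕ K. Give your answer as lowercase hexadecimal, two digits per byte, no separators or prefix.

557365723a20206e6f727468

The 9-byte key repeats, so the effective keystream is 46 51 c0 85 48 d0 af 01 4c 46 51 c0.
byte 0: 13 ^ 46 = 55
byte 1: 22 ^ 51 = 73
byte 2: a5 ^ c0 = 65
byte 3: f7 ^ 85 = 72
byte 4: 72 ^ 48 = 3a
byte 5: f0 ^ d0 = 20
byte 6: 8f ^ af = 20
byte 7: 6f ^ 01 = 6e
byte 8: 23 ^ 4c = 6f
byte 9: 34 ^ 46 = 72
byte 10: 25 ^ 51 = 74
byte 11: a8 ^ c0 = 68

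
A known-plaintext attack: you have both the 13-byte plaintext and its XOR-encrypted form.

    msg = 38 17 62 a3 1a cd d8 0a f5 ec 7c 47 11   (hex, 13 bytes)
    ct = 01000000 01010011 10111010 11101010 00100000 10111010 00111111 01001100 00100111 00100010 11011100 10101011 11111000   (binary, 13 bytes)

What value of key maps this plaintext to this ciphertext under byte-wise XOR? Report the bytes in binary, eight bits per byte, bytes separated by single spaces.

01111000 01000100 11011000 01001001 00111010 01110111 11100111 01000110 11010010 11001110 10100000 11101100 11101001

Since ct = msg ⊕ key, XORing both sides with msg gives key = msg ⊕ ct.
 56 ⊕  64 = 120
 23 ⊕  83 =  68
 98 ⊕ 186 = 216
163 ⊕ 234 =  73
 26 ⊕  32 =  58
205 ⊕ 186 = 119
216 ⊕  63 = 231
 10 ⊕  76 =  70
245 ⊕  39 = 210
236 ⊕  34 = 206
124 ⊕ 220 = 160
 71 ⊕ 171 = 236
 17 ⊕ 248 = 233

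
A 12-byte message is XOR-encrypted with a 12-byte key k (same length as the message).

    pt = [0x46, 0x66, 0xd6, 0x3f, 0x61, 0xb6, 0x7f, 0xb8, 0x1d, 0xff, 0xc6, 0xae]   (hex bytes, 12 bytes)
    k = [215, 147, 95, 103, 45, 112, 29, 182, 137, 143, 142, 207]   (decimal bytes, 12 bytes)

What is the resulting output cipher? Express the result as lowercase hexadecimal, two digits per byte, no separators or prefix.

XOR is its own inverse, so applying the key byte-wise gives the result directly.
01000110 ^ 11010111 = 10010001
01100110 ^ 10010011 = 11110101
11010110 ^ 01011111 = 10001001
00111111 ^ 01100111 = 01011000
01100001 ^ 00101101 = 01001100
10110110 ^ 01110000 = 11000110
01111111 ^ 00011101 = 01100010
10111000 ^ 10110110 = 00001110
00011101 ^ 10001001 = 10010100
11111111 ^ 10001111 = 01110000
11000110 ^ 10001110 = 01001000
10101110 ^ 11001111 = 01100001

91f589584cc6620e94704861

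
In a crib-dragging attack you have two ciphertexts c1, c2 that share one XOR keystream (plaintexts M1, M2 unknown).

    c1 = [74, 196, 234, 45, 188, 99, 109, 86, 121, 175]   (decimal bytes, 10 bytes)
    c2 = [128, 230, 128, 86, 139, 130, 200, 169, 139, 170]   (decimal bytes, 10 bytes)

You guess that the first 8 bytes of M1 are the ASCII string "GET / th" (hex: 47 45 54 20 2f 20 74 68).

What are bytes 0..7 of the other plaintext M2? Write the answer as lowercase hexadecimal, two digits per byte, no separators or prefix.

First, c1 ⊕ c2 = (M1 ⊕ K) ⊕ (M2 ⊕ K) = M1 ⊕ M2, so the key drops out. Then M2 = (M1 ⊕ M2) ⊕ M1 over the first 8 bytes.
byte 0: (4a ^ 80) ^ 47 = ca ^ 47 = 8d
byte 1: (c4 ^ e6) ^ 45 = 22 ^ 45 = 67
byte 2: (ea ^ 80) ^ 54 = 6a ^ 54 = 3e
byte 3: (2d ^ 56) ^ 20 = 7b ^ 20 = 5b
byte 4: (bc ^ 8b) ^ 2f = 37 ^ 2f = 18
byte 5: (63 ^ 82) ^ 20 = e1 ^ 20 = c1
byte 6: (6d ^ c8) ^ 74 = a5 ^ 74 = d1
byte 7: (56 ^ a9) ^ 68 = ff ^ 68 = 97

8d673e5b18c1d197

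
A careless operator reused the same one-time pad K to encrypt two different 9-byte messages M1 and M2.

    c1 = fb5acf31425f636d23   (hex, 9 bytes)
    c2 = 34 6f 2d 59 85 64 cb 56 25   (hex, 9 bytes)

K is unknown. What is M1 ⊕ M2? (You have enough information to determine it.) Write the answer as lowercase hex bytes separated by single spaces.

c1 ⊕ c2 = (M1 ⊕ K) ⊕ (M2 ⊕ K) = M1 ⊕ M2 — the shared key cancels under XOR.
byte 0: 11111011 XOR 00110100 = 11001111
byte 1: 01011010 XOR 01101111 = 00110101
byte 2: 11001111 XOR 00101101 = 11100010
byte 3: 00110001 XOR 01011001 = 01101000
byte 4: 01000010 XOR 10000101 = 11000111
byte 5: 01011111 XOR 01100100 = 00111011
byte 6: 01100011 XOR 11001011 = 10101000
byte 7: 01101101 XOR 01010110 = 00111011
byte 8: 00100011 XOR 00100101 = 00000110

cf 35 e2 68 c7 3b a8 3b 06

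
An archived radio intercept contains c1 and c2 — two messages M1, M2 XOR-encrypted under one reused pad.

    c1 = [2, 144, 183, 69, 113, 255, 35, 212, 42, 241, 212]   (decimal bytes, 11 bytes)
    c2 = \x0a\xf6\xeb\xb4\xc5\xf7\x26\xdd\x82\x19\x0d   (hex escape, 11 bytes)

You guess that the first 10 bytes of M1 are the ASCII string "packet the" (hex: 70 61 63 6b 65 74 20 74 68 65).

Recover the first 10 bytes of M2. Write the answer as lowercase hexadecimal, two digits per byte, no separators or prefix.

78073f9ad17c257dc08d

First, c1 ⊕ c2 = (M1 ⊕ K) ⊕ (M2 ⊕ K) = M1 ⊕ M2, so the key drops out. Then M2 = (M1 ⊕ M2) ⊕ M1 over the first 10 bytes.
byte 0: (02 ^ 0a) ^ 70 = 08 ^ 70 = 78
byte 1: (90 ^ f6) ^ 61 = 66 ^ 61 = 07
byte 2: (b7 ^ eb) ^ 63 = 5c ^ 63 = 3f
byte 3: (45 ^ b4) ^ 6b = f1 ^ 6b = 9a
byte 4: (71 ^ c5) ^ 65 = b4 ^ 65 = d1
byte 5: (ff ^ f7) ^ 74 = 08 ^ 74 = 7c
byte 6: (23 ^ 26) ^ 20 = 05 ^ 20 = 25
byte 7: (d4 ^ dd) ^ 74 = 09 ^ 74 = 7d
byte 8: (2a ^ 82) ^ 68 = a8 ^ 68 = c0
byte 9: (f1 ^ 19) ^ 65 = e8 ^ 65 = 8d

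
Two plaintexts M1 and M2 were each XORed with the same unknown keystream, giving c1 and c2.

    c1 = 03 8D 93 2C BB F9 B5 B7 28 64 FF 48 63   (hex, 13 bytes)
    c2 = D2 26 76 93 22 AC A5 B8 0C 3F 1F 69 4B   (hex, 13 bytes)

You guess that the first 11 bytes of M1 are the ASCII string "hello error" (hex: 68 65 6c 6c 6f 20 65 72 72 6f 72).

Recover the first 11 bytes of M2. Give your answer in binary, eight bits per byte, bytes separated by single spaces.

10111001 11001110 10001001 11010011 11110110 01110101 01110101 01111101 01010110 00110100 10010010

First, c1 ⊕ c2 = (M1 ⊕ K) ⊕ (M2 ⊕ K) = M1 ⊕ M2, so the key drops out. Then M2 = (M1 ⊕ M2) ⊕ M1 over the first 11 bytes.
byte 0: (03 xor d2) xor 68 = d1 xor 68 = b9
byte 1: (8d xor 26) xor 65 = ab xor 65 = ce
byte 2: (93 xor 76) xor 6c = e5 xor 6c = 89
byte 3: (2c xor 93) xor 6c = bf xor 6c = d3
byte 4: (bb xor 22) xor 6f = 99 xor 6f = f6
byte 5: (f9 xor ac) xor 20 = 55 xor 20 = 75
byte 6: (b5 xor a5) xor 65 = 10 xor 65 = 75
byte 7: (b7 xor b8) xor 72 = 0f xor 72 = 7d
byte 8: (28 xor 0c) xor 72 = 24 xor 72 = 56
byte 9: (64 xor 3f) xor 6f = 5b xor 6f = 34
byte 10: (ff xor 1f) xor 72 = e0 xor 72 = 92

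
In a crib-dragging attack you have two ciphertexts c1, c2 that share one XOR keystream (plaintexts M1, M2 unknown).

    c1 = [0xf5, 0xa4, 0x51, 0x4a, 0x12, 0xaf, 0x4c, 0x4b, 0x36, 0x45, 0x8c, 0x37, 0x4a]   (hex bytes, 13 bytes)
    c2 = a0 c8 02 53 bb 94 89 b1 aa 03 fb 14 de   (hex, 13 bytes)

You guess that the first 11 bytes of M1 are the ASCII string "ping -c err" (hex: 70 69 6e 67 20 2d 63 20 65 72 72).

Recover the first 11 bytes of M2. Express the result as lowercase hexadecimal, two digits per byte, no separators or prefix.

25053d7e8916a6daf93405

First, c1 ⊕ c2 = (M1 ⊕ K) ⊕ (M2 ⊕ K) = M1 ⊕ M2, so the key drops out. Then M2 = (M1 ⊕ M2) ⊕ M1 over the first 11 bytes.
byte 0: (f5 ^ a0) ^ 70 = 55 ^ 70 = 25
byte 1: (a4 ^ c8) ^ 69 = 6c ^ 69 = 05
byte 2: (51 ^ 02) ^ 6e = 53 ^ 6e = 3d
byte 3: (4a ^ 53) ^ 67 = 19 ^ 67 = 7e
byte 4: (12 ^ bb) ^ 20 = a9 ^ 20 = 89
byte 5: (af ^ 94) ^ 2d = 3b ^ 2d = 16
byte 6: (4c ^ 89) ^ 63 = c5 ^ 63 = a6
byte 7: (4b ^ b1) ^ 20 = fa ^ 20 = da
byte 8: (36 ^ aa) ^ 65 = 9c ^ 65 = f9
byte 9: (45 ^ 03) ^ 72 = 46 ^ 72 = 34
byte 10: (8c ^ fb) ^ 72 = 77 ^ 72 = 05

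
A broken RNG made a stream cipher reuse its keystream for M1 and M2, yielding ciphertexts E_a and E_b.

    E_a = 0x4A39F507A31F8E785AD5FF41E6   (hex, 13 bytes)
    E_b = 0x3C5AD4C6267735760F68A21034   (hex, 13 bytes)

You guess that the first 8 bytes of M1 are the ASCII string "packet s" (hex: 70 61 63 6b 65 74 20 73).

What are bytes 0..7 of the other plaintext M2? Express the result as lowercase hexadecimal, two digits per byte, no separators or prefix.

First, E_a ⊕ E_b = (M1 ⊕ K) ⊕ (M2 ⊕ K) = M1 ⊕ M2, so the key drops out. Then M2 = (M1 ⊕ M2) ⊕ M1 over the first 8 bytes.
byte 0: (4a ⊕ 3c) ⊕ 70 = 76 ⊕ 70 = 06
byte 1: (39 ⊕ 5a) ⊕ 61 = 63 ⊕ 61 = 02
byte 2: (f5 ⊕ d4) ⊕ 63 = 21 ⊕ 63 = 42
byte 3: (07 ⊕ c6) ⊕ 6b = c1 ⊕ 6b = aa
byte 4: (a3 ⊕ 26) ⊕ 65 = 85 ⊕ 65 = e0
byte 5: (1f ⊕ 77) ⊕ 74 = 68 ⊕ 74 = 1c
byte 6: (8e ⊕ 35) ⊕ 20 = bb ⊕ 20 = 9b
byte 7: (78 ⊕ 76) ⊕ 73 = 0e ⊕ 73 = 7d

060242aae01c9b7d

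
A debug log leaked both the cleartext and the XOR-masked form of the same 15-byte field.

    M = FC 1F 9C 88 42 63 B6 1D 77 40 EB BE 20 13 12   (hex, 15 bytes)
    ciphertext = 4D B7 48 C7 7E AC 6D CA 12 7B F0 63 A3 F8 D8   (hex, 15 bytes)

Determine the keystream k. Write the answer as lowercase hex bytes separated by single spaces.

b1 a8 d4 4f 3c cf db d7 65 3b 1b dd 83 eb ca

Since ciphertext = M ⊕ k, XORing both sides with M gives k = M ⊕ ciphertext.
fc XOR 4d = b1
1f XOR b7 = a8
9c XOR 48 = d4
88 XOR c7 = 4f
42 XOR 7e = 3c
63 XOR ac = cf
b6 XOR 6d = db
1d XOR ca = d7
77 XOR 12 = 65
40 XOR 7b = 3b
eb XOR f0 = 1b
be XOR 63 = dd
20 XOR a3 = 83
13 XOR f8 = eb
12 XOR d8 = ca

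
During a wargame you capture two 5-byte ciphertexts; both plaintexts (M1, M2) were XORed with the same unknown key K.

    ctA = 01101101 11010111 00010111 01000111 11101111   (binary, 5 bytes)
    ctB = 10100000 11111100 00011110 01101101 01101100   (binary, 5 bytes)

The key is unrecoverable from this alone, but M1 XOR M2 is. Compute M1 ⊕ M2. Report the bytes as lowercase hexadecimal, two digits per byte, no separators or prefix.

cd2b092a83

ctA ⊕ ctB = (M1 ⊕ K) ⊕ (M2 ⊕ K) = M1 ⊕ M2 — the shared key cancels under XOR.
byte 0: 6d ⊕ a0 = cd
byte 1: d7 ⊕ fc = 2b
byte 2: 17 ⊕ 1e = 09
byte 3: 47 ⊕ 6d = 2a
byte 4: ef ⊕ 6c = 83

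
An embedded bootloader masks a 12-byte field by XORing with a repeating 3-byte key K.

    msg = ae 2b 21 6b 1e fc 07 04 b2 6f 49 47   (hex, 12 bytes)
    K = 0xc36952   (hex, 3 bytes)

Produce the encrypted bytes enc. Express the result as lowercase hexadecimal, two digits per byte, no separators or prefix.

6d4273a877aec46de0ac2015

The 3-byte key repeats, so the effective keystream is c3 69 52 c3 69 52 c3 69 52 c3 69 52.
byte 0: 10101110 ^ 11000011 = 01101101
byte 1: 00101011 ^ 01101001 = 01000010
byte 2: 00100001 ^ 01010010 = 01110011
byte 3: 01101011 ^ 11000011 = 10101000
byte 4: 00011110 ^ 01101001 = 01110111
byte 5: 11111100 ^ 01010010 = 10101110
byte 6: 00000111 ^ 11000011 = 11000100
byte 7: 00000100 ^ 01101001 = 01101101
byte 8: 10110010 ^ 01010010 = 11100000
byte 9: 01101111 ^ 11000011 = 10101100
byte 10: 01001001 ^ 01101001 = 00100000
byte 11: 01000111 ^ 01010010 = 00010101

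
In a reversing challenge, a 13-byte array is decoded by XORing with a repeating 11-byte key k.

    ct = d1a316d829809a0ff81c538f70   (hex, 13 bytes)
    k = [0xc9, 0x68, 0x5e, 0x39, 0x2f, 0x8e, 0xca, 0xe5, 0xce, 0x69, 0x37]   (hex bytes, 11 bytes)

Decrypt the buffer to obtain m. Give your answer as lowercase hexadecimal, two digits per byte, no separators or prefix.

The 11-byte key repeats, so the effective keystream is c9 68 5e 39 2f 8e ca e5 ce 69 37 c9 68.
byte 0: 209 XOR 201 =  24
byte 1: 163 XOR 104 = 203
byte 2:  22 XOR  94 =  72
byte 3: 216 XOR  57 = 225
byte 4:  41 XOR  47 =   6
byte 5: 128 XOR 142 =  14
byte 6: 154 XOR 202 =  80
byte 7:  15 XOR 229 = 234
byte 8: 248 XOR 206 =  54
byte 9:  28 XOR 105 = 117
byte 10:  83 XOR  55 = 100
byte 11: 143 XOR 201 =  70
byte 12: 112 XOR 104 =  24

18cb48e1060e50ea3675644618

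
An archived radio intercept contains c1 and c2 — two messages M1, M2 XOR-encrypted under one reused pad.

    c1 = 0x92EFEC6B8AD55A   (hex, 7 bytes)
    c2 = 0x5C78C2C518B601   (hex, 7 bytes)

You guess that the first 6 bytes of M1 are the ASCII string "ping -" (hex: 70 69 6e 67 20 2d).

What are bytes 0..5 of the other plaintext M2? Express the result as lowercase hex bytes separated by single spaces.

First, c1 ⊕ c2 = (M1 ⊕ K) ⊕ (M2 ⊕ K) = M1 ⊕ M2, so the key drops out. Then M2 = (M1 ⊕ M2) ⊕ M1 over the first 6 bytes.
byte 0: (92 XOR 5c) XOR 70 = ce XOR 70 = be
byte 1: (ef XOR 78) XOR 69 = 97 XOR 69 = fe
byte 2: (ec XOR c2) XOR 6e = 2e XOR 6e = 40
byte 3: (6b XOR c5) XOR 67 = ae XOR 67 = c9
byte 4: (8a XOR 18) XOR 20 = 92 XOR 20 = b2
byte 5: (d5 XOR b6) XOR 2d = 63 XOR 2d = 4e

be fe 40 c9 b2 4e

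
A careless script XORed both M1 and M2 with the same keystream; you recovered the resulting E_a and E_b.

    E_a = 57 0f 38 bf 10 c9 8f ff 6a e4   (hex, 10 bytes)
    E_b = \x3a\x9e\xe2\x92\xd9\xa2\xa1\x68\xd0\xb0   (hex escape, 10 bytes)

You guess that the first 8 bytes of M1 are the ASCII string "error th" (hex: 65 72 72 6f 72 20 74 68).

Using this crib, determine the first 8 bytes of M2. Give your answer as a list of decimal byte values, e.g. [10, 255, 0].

First, E_a ⊕ E_b = (M1 ⊕ K) ⊕ (M2 ⊕ K) = M1 ⊕ M2, so the key drops out. Then M2 = (M1 ⊕ M2) ⊕ M1 over the first 8 bytes.
byte 0: (57 XOR 3a) XOR 65 = 6d XOR 65 = 08
byte 1: (0f XOR 9e) XOR 72 = 91 XOR 72 = e3
byte 2: (38 XOR e2) XOR 72 = da XOR 72 = a8
byte 3: (bf XOR 92) XOR 6f = 2d XOR 6f = 42
byte 4: (10 XOR d9) XOR 72 = c9 XOR 72 = bb
byte 5: (c9 XOR a2) XOR 20 = 6b XOR 20 = 4b
byte 6: (8f XOR a1) XOR 74 = 2e XOR 74 = 5a
byte 7: (ff XOR 68) XOR 68 = 97 XOR 68 = ff

[8, 227, 168, 66, 187, 75, 90, 255]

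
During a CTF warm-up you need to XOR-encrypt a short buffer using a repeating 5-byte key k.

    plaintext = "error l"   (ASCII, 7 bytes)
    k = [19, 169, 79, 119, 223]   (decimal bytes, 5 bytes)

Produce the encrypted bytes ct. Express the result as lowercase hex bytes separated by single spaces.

76 db 3d 18 ad 33 c5

The 5-byte key repeats, so the effective keystream is 13 a9 4f 77 df 13 a9.
byte 0: 101 ^  19 = 118
byte 1: 114 ^ 169 = 219
byte 2: 114 ^  79 =  61
byte 3: 111 ^ 119 =  24
byte 4: 114 ^ 223 = 173
byte 5:  32 ^  19 =  51
byte 6: 108 ^ 169 = 197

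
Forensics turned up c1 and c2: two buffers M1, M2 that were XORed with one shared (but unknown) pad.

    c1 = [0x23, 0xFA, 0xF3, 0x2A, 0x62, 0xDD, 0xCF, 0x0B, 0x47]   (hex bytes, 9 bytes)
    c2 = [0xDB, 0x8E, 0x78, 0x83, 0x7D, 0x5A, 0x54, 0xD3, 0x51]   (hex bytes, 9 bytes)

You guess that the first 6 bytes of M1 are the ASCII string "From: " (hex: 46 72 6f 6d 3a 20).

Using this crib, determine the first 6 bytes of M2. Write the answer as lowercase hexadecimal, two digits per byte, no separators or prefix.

First, c1 ⊕ c2 = (M1 ⊕ K) ⊕ (M2 ⊕ K) = M1 ⊕ M2, so the key drops out. Then M2 = (M1 ⊕ M2) ⊕ M1 over the first 6 bytes.
byte 0: (23 xor db) xor 46 = f8 xor 46 = be
byte 1: (fa xor 8e) xor 72 = 74 xor 72 = 06
byte 2: (f3 xor 78) xor 6f = 8b xor 6f = e4
byte 3: (2a xor 83) xor 6d = a9 xor 6d = c4
byte 4: (62 xor 7d) xor 3a = 1f xor 3a = 25
byte 5: (dd xor 5a) xor 20 = 87 xor 20 = a7

be06e4c425a7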